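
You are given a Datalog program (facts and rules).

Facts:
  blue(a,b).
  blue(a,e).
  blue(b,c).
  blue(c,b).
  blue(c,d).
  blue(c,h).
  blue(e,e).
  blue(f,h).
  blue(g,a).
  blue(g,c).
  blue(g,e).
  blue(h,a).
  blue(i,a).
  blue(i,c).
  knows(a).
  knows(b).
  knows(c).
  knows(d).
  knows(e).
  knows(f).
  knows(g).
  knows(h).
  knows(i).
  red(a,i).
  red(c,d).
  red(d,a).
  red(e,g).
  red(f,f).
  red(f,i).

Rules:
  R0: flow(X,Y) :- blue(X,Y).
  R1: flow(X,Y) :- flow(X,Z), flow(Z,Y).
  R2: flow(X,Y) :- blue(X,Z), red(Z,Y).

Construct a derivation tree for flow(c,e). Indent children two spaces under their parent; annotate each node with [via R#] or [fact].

flow(c,e)  [via R1]
  flow(c,a)  [via R2]
    blue(c,d)  [fact]
    red(d,a)  [fact]
  flow(a,e)  [via R0]
    blue(a,e)  [fact]

round 1: derive flow(a,b) via R0 from blue(a,b)
round 1: derive flow(a,e) via R0 from blue(a,e)
round 1: derive flow(b,c) via R0 from blue(b,c)
round 1: derive flow(c,b) via R0 from blue(c,b)
round 1: derive flow(c,d) via R0 from blue(c,d)
round 1: derive flow(c,h) via R0 from blue(c,h)
round 1: derive flow(e,e) via R0 from blue(e,e)
round 1: derive flow(f,h) via R0 from blue(f,h)
round 1: derive flow(g,a) via R0 from blue(g,a)
round 1: derive flow(g,c) via R0 from blue(g,c)
round 1: derive flow(g,e) via R0 from blue(g,e)
round 1: derive flow(h,a) via R0 from blue(h,a)
round 1: derive flow(i,a) via R0 from blue(i,a)
round 1: derive flow(i,c) via R0 from blue(i,c)
round 1: derive flow(a,g) via R2 from blue(a,e), red(e,g)
round 1: derive flow(b,d) via R2 from blue(b,c), red(c,d)
round 1: derive flow(c,a) via R2 from blue(c,d), red(d,a)
round 1: derive flow(e,g) via R2 from blue(e,e), red(e,g)
round 1: derive flow(g,d) via R2 from blue(g,c), red(c,d)
round 1: derive flow(g,g) via R2 from blue(g,e), red(e,g)
round 1: derive flow(g,i) via R2 from blue(g,a), red(a,i)
round 1: derive flow(h,i) via R2 from blue(h,a), red(a,i)
round 1: derive flow(i,d) via R2 from blue(i,c), red(c,d)
round 1: derive flow(i,i) via R2 from blue(i,a), red(a,i)
round 2: derive flow(a,a) via R1 from flow(a,g), flow(g,a)
round 2: derive flow(a,c) via R1 from flow(a,b), flow(b,c)
round 2: derive flow(a,d) via R1 from flow(a,b), flow(b,d)
round 2: derive flow(a,i) via R1 from flow(a,g), flow(g,i)
round 2: derive flow(b,a) via R1 from flow(b,c), flow(c,a)
round 2: derive flow(b,b) via R1 from flow(b,c), flow(c,b)
round 2: derive flow(b,h) via R1 from flow(b,c), flow(c,h)
round 2: derive flow(c,c) via R1 from flow(c,b), flow(b,c)
round 2: derive flow(c,e) via R1 from flow(c,a), flow(a,e)
round 2: derive flow(c,g) via R1 from flow(c,a), flow(a,g)
round 2: derive flow(c,i) via R1 from flow(c,h), flow(h,i)
round 2: derive flow(e,a) via R1 from flow(e,g), flow(g,a)
round 2: derive flow(e,c) via R1 from flow(e,g), flow(g,c)
round 2: derive flow(e,d) via R1 from flow(e,g), flow(g,d)
round 2: derive flow(e,i) via R1 from flow(e,g), flow(g,i)
round 2: derive flow(f,a) via R1 from flow(f,h), flow(h,a)
round 2: derive flow(f,i) via R1 from flow(f,h), flow(h,i)
round 2: derive flow(g,b) via R1 from flow(g,a), flow(a,b)
round 2: derive flow(g,h) via R1 from flow(g,c), flow(c,h)
round 2: derive flow(h,b) via R1 from flow(h,a), flow(a,b)
round 2: derive flow(h,c) via R1 from flow(h,i), flow(i,c)
round 2: derive flow(h,d) via R1 from flow(h,i), flow(i,d)
round 2: derive flow(h,e) via R1 from flow(h,a), flow(a,e)
round 2: derive flow(h,g) via R1 from flow(h,a), flow(a,g)
round 2: derive flow(i,b) via R1 from flow(i,a), flow(a,b)
round 2: derive flow(i,e) via R1 from flow(i,a), flow(a,e)
round 2: derive flow(i,g) via R1 from flow(i,a), flow(a,g)
round 2: derive flow(i,h) via R1 from flow(i,c), flow(c,h)
round 3: derive flow(a,h) via R1 from flow(a,b), flow(b,h)
round 3: derive flow(b,e) via R1 from flow(b,a), flow(a,e)
round 3: derive flow(b,g) via R1 from flow(b,a), flow(a,g)
round 3: derive flow(b,i) via R1 from flow(b,a), flow(a,i)
round 3: derive flow(e,b) via R1 from flow(e,a), flow(a,b)
round 3: derive flow(e,h) via R1 from flow(e,c), flow(c,h)
round 3: derive flow(f,b) via R1 from flow(f,a), flow(a,b)
round 3: derive flow(f,c) via R1 from flow(f,a), flow(a,c)
round 3: derive flow(f,d) via R1 from flow(f,a), flow(a,d)
round 3: derive flow(f,e) via R1 from flow(f,a), flow(a,e)
round 3: derive flow(f,g) via R1 from flow(f,a), flow(a,g)
round 3: derive flow(h,h) via R1 from flow(h,b), flow(b,h)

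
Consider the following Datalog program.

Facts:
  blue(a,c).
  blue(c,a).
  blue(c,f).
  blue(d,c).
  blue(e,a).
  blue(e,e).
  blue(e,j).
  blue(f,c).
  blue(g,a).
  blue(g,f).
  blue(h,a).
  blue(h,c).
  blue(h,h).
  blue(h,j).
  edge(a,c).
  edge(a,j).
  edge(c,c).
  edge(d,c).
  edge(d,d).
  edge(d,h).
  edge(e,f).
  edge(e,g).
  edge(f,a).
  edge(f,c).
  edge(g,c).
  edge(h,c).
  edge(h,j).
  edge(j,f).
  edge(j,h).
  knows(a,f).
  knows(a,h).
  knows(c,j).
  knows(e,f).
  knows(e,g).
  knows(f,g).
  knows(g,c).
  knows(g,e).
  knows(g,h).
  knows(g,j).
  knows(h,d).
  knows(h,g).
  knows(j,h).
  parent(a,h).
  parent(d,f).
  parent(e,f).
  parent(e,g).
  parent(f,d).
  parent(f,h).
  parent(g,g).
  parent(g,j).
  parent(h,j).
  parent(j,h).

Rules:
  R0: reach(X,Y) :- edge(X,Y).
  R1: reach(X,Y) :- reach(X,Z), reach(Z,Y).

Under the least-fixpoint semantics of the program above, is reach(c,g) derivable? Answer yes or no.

no

round 1: derive reach(a,c) via R0 from edge(a,c)
round 1: derive reach(a,j) via R0 from edge(a,j)
round 1: derive reach(c,c) via R0 from edge(c,c)
round 1: derive reach(d,c) via R0 from edge(d,c)
round 1: derive reach(d,d) via R0 from edge(d,d)
round 1: derive reach(d,h) via R0 from edge(d,h)
round 1: derive reach(e,f) via R0 from edge(e,f)
round 1: derive reach(e,g) via R0 from edge(e,g)
round 1: derive reach(f,a) via R0 from edge(f,a)
round 1: derive reach(f,c) via R0 from edge(f,c)
round 1: derive reach(g,c) via R0 from edge(g,c)
round 1: derive reach(h,c) via R0 from edge(h,c)
round 1: derive reach(h,j) via R0 from edge(h,j)
round 1: derive reach(j,f) via R0 from edge(j,f)
round 1: derive reach(j,h) via R0 from edge(j,h)
round 2: derive reach(a,f) via R1 from reach(a,j), reach(j,f)
round 2: derive reach(a,h) via R1 from reach(a,j), reach(j,h)
round 2: derive reach(d,j) via R1 from reach(d,h), reach(h,j)
round 2: derive reach(e,a) via R1 from reach(e,f), reach(f,a)
round 2: derive reach(e,c) via R1 from reach(e,f), reach(f,c)
round 2: derive reach(f,j) via R1 from reach(f,a), reach(a,j)
round 2: derive reach(h,f) via R1 from reach(h,j), reach(j,f)
round 2: derive reach(h,h) via R1 from reach(h,j), reach(j,h)
round 2: derive reach(j,a) via R1 from reach(j,f), reach(f,a)
round 2: derive reach(j,c) via R1 from reach(j,f), reach(f,c)
round 2: derive reach(j,j) via R1 from reach(j,h), reach(h,j)
round 3: derive reach(a,a) via R1 from reach(a,f), reach(f,a)
round 3: derive reach(d,a) via R1 from reach(d,j), reach(j,a)
round 3: derive reach(d,f) via R1 from reach(d,h), reach(h,f)
round 3: derive reach(e,h) via R1 from reach(e,a), reach(a,h)
round 3: derive reach(e,j) via R1 from reach(e,a), reach(a,j)
round 3: derive reach(f,f) via R1 from reach(f,a), reach(a,f)
round 3: derive reach(f,h) via R1 from reach(f,a), reach(a,h)
round 3: derive reach(h,a) via R1 from reach(h,f), reach(f,a)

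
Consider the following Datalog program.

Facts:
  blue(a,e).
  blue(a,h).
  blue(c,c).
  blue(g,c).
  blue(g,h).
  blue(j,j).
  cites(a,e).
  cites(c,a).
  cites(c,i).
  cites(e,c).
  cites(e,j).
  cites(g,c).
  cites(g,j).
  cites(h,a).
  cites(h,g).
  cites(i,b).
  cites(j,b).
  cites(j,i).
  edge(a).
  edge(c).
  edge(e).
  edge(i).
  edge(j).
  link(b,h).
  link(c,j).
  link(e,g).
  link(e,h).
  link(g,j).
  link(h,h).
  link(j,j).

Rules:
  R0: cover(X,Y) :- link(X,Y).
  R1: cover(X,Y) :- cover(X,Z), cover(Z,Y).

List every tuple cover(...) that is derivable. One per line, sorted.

round 1: derive cover(b,h) via R0 from link(b,h)
round 1: derive cover(c,j) via R0 from link(c,j)
round 1: derive cover(e,g) via R0 from link(e,g)
round 1: derive cover(e,h) via R0 from link(e,h)
round 1: derive cover(g,j) via R0 from link(g,j)
round 1: derive cover(h,h) via R0 from link(h,h)
round 1: derive cover(j,j) via R0 from link(j,j)
round 2: derive cover(e,j) via R1 from cover(e,g), cover(g,j)

cover(b,h)
cover(c,j)
cover(e,g)
cover(e,h)
cover(e,j)
cover(g,j)
cover(h,h)
cover(j,j)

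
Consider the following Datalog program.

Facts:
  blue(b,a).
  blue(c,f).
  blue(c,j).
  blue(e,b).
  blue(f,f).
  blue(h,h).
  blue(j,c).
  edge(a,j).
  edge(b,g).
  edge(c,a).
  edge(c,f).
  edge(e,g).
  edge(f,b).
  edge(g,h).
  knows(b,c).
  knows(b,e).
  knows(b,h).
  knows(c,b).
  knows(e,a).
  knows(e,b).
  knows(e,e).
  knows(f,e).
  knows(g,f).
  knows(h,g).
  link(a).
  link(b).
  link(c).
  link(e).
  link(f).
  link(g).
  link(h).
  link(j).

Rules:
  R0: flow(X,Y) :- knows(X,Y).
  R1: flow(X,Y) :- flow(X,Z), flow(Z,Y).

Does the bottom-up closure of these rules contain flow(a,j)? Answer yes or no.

round 1: derive flow(b,c) via R0 from knows(b,c)
round 1: derive flow(b,e) via R0 from knows(b,e)
round 1: derive flow(b,h) via R0 from knows(b,h)
round 1: derive flow(c,b) via R0 from knows(c,b)
round 1: derive flow(e,a) via R0 from knows(e,a)
round 1: derive flow(e,b) via R0 from knows(e,b)
round 1: derive flow(e,e) via R0 from knows(e,e)
round 1: derive flow(f,e) via R0 from knows(f,e)
round 1: derive flow(g,f) via R0 from knows(g,f)
round 1: derive flow(h,g) via R0 from knows(h,g)
round 2: derive flow(b,a) via R1 from flow(b,e), flow(e,a)
round 2: derive flow(b,b) via R1 from flow(b,c), flow(c,b)
round 2: derive flow(b,g) via R1 from flow(b,h), flow(h,g)
round 2: derive flow(c,c) via R1 from flow(c,b), flow(b,c)
round 2: derive flow(c,e) via R1 from flow(c,b), flow(b,e)
round 2: derive flow(c,h) via R1 from flow(c,b), flow(b,h)
round 2: derive flow(e,c) via R1 from flow(e,b), flow(b,c)
round 2: derive flow(e,h) via R1 from flow(e,b), flow(b,h)
round 2: derive flow(f,a) via R1 from flow(f,e), flow(e,a)
round 2: derive flow(f,b) via R1 from flow(f,e), flow(e,b)
round 2: derive flow(g,e) via R1 from flow(g,f), flow(f,e)
round 2: derive flow(h,f) via R1 from flow(h,g), flow(g,f)
round 3: derive flow(b,f) via R1 from flow(b,g), flow(g,f)
round 3: derive flow(c,a) via R1 from flow(c,b), flow(b,a)
round 3: derive flow(c,f) via R1 from flow(c,h), flow(h,f)
round 3: derive flow(c,g) via R1 from flow(c,b), flow(b,g)
round 3: derive flow(e,f) via R1 from flow(e,h), flow(h,f)
round 3: derive flow(e,g) via R1 from flow(e,b), flow(b,g)
round 3: derive flow(f,c) via R1 from flow(f,b), flow(b,c)
round 3: derive flow(f,g) via R1 from flow(f,b), flow(b,g)
round 3: derive flow(f,h) via R1 from flow(f,b), flow(b,h)
round 3: derive flow(g,a) via R1 from flow(g,e), flow(e,a)
round 3: derive flow(g,b) via R1 from flow(g,e), flow(e,b)
round 3: derive flow(g,c) via R1 from flow(g,e), flow(e,c)
round 3: derive flow(g,h) via R1 from flow(g,e), flow(e,h)
round 3: derive flow(h,a) via R1 from flow(h,f), flow(f,a)
round 3: derive flow(h,b) via R1 from flow(h,f), flow(f,b)
round 3: derive flow(h,e) via R1 from flow(h,f), flow(f,e)
round 4: derive flow(f,f) via R1 from flow(f,b), flow(b,f)
round 4: derive flow(g,g) via R1 from flow(g,b), flow(b,g)
round 4: derive flow(h,c) via R1 from flow(h,b), flow(b,c)
round 4: derive flow(h,h) via R1 from flow(h,b), flow(b,h)

no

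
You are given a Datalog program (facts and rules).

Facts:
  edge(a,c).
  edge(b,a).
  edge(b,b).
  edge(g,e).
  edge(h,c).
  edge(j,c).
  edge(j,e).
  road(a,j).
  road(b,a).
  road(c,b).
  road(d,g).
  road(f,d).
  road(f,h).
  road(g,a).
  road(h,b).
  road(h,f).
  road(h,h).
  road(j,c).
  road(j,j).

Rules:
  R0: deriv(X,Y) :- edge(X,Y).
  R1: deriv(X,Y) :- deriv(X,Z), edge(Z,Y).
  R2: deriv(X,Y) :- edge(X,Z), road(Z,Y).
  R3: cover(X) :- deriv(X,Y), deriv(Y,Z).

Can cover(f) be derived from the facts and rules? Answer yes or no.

no

round 1: derive deriv(a,c) via R0 from edge(a,c)
round 1: derive deriv(b,a) via R0 from edge(b,a)
round 1: derive deriv(b,b) via R0 from edge(b,b)
round 1: derive deriv(g,e) via R0 from edge(g,e)
round 1: derive deriv(h,c) via R0 from edge(h,c)
round 1: derive deriv(j,c) via R0 from edge(j,c)
round 1: derive deriv(j,e) via R0 from edge(j,e)
round 1: derive deriv(a,b) via R2 from edge(a,c), road(c,b)
round 1: derive deriv(b,j) via R2 from edge(b,a), road(a,j)
round 1: derive deriv(h,b) via R2 from edge(h,c), road(c,b)
round 1: derive deriv(j,b) via R2 from edge(j,c), road(c,b)
round 2: derive deriv(a,a) via R1 from deriv(a,b), edge(b,a)
round 2: derive deriv(b,c) via R1 from deriv(b,a), edge(a,c)
round 2: derive deriv(b,e) via R1 from deriv(b,j), edge(j,e)
round 2: derive deriv(h,a) via R1 from deriv(h,b), edge(b,a)
round 2: derive deriv(j,a) via R1 from deriv(j,b), edge(b,a)
round 2: derive cover(a) via R3 from deriv(a,b), deriv(b,a)
round 2: derive cover(b) via R3 from deriv(b,a), deriv(a,b)
round 2: derive cover(h) via R3 from deriv(h,b), deriv(b,a)
round 2: derive cover(j) via R3 from deriv(j,b), deriv(b,a)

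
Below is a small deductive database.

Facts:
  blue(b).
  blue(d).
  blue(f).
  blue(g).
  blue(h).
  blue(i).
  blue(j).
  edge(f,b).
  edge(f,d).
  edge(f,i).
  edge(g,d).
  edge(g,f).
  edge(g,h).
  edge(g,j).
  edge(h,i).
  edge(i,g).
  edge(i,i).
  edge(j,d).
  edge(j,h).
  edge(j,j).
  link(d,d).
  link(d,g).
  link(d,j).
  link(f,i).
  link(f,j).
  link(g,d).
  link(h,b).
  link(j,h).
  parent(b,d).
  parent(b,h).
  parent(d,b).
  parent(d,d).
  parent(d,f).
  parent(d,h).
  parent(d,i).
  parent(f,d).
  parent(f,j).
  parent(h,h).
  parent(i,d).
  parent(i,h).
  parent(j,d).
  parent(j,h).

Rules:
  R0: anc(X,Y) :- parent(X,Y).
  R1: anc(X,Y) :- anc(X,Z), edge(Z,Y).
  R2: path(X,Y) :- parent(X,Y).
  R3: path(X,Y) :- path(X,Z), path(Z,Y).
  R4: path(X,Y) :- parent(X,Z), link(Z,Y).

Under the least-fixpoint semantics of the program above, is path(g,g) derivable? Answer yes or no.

round 1: derive path(b,d) via R2 from parent(b,d)
round 1: derive path(b,h) via R2 from parent(b,h)
round 1: derive path(d,b) via R2 from parent(d,b)
round 1: derive path(d,d) via R2 from parent(d,d)
round 1: derive path(d,f) via R2 from parent(d,f)
round 1: derive path(d,h) via R2 from parent(d,h)
round 1: derive path(d,i) via R2 from parent(d,i)
round 1: derive path(f,d) via R2 from parent(f,d)
round 1: derive path(f,j) via R2 from parent(f,j)
round 1: derive path(h,h) via R2 from parent(h,h)
round 1: derive path(i,d) via R2 from parent(i,d)
round 1: derive path(i,h) via R2 from parent(i,h)
round 1: derive path(j,d) via R2 from parent(j,d)
round 1: derive path(j,h) via R2 from parent(j,h)
round 1: derive path(b,b) via R4 from parent(b,h), link(h,b)
round 1: derive path(b,g) via R4 from parent(b,d), link(d,g)
round 1: derive path(b,j) via R4 from parent(b,d), link(d,j)
round 1: derive path(d,g) via R4 from parent(d,d), link(d,g)
round 1: derive path(d,j) via R4 from parent(d,d), link(d,j)
round 1: derive path(f,g) via R4 from parent(f,d), link(d,g)
round 1: derive path(f,h) via R4 from parent(f,j), link(j,h)
round 1: derive path(h,b) via R4 from parent(h,h), link(h,b)
round 1: derive path(i,b) via R4 from parent(i,h), link(h,b)
round 1: derive path(i,g) via R4 from parent(i,d), link(d,g)
round 1: derive path(i,j) via R4 from parent(i,d), link(d,j)
round 1: derive path(j,b) via R4 from parent(j,h), link(h,b)
round 1: derive path(j,g) via R4 from parent(j,d), link(d,g)
round 1: derive path(j,j) via R4 from parent(j,d), link(d,j)
round 2: derive path(b,f) via R3 from path(b,d), path(d,f)
round 2: derive path(b,i) via R3 from path(b,d), path(d,i)
round 2: derive path(f,b) via R3 from path(f,d), path(d,b)
round 2: derive path(f,f) via R3 from path(f,d), path(d,f)
round 2: derive path(f,i) via R3 from path(f,d), path(d,i)
round 2: derive path(h,d) via R3 from path(h,b), path(b,d)
round 2: derive path(h,g) via R3 from path(h,b), path(b,g)
round 2: derive path(h,j) via R3 from path(h,b), path(b,j)
round 2: derive path(i,f) via R3 from path(i,d), path(d,f)
round 2: derive path(i,i) via R3 from path(i,d), path(d,i)
round 2: derive path(j,f) via R3 from path(j,d), path(d,f)
round 2: derive path(j,i) via R3 from path(j,d), path(d,i)
round 3: derive path(h,f) via R3 from path(h,b), path(b,f)
round 3: derive path(h,i) via R3 from path(h,b), path(b,i)

no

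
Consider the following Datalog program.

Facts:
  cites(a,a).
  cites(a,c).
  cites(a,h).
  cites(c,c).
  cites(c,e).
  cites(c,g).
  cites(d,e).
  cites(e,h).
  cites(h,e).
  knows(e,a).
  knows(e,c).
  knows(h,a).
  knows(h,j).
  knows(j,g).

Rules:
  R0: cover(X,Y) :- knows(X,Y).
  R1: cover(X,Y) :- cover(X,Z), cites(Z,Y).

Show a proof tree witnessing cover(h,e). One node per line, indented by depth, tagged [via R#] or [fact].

round 1: derive cover(e,a) via R0 from knows(e,a)
round 1: derive cover(e,c) via R0 from knows(e,c)
round 1: derive cover(h,a) via R0 from knows(h,a)
round 1: derive cover(h,j) via R0 from knows(h,j)
round 1: derive cover(j,g) via R0 from knows(j,g)
round 2: derive cover(e,e) via R1 from cover(e,c), cites(c,e)
round 2: derive cover(e,g) via R1 from cover(e,c), cites(c,g)
round 2: derive cover(e,h) via R1 from cover(e,a), cites(a,h)
round 2: derive cover(h,c) via R1 from cover(h,a), cites(a,c)
round 2: derive cover(h,h) via R1 from cover(h,a), cites(a,h)
round 3: derive cover(h,e) via R1 from cover(h,c), cites(c,e)
round 3: derive cover(h,g) via R1 from cover(h,c), cites(c,g)

cover(h,e)  [via R1]
  cover(h,c)  [via R1]
    cover(h,a)  [via R0]
      knows(h,a)  [fact]
    cites(a,c)  [fact]
  cites(c,e)  [fact]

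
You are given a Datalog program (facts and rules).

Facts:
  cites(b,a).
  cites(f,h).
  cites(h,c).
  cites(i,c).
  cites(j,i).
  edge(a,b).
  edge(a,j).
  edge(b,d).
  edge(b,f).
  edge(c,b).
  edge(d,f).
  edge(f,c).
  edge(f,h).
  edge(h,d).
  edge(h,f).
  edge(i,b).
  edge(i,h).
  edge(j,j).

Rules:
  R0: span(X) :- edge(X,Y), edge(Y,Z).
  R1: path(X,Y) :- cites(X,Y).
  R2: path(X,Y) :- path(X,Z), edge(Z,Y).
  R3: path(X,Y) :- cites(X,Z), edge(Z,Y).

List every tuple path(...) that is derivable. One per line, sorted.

round 1: derive path(b,a) via R1 from cites(b,a)
round 1: derive path(f,h) via R1 from cites(f,h)
round 1: derive path(h,c) via R1 from cites(h,c)
round 1: derive path(i,c) via R1 from cites(i,c)
round 1: derive path(j,i) via R1 from cites(j,i)
round 1: derive path(b,b) via R3 from cites(b,a), edge(a,b)
round 1: derive path(b,j) via R3 from cites(b,a), edge(a,j)
round 1: derive path(f,d) via R3 from cites(f,h), edge(h,d)
round 1: derive path(f,f) via R3 from cites(f,h), edge(h,f)
round 1: derive path(h,b) via R3 from cites(h,c), edge(c,b)
round 1: derive path(i,b) via R3 from cites(i,c), edge(c,b)
round 1: derive path(j,b) via R3 from cites(j,i), edge(i,b)
round 1: derive path(j,h) via R3 from cites(j,i), edge(i,h)
round 2: derive path(b,d) via R2 from path(b,b), edge(b,d)
round 2: derive path(b,f) via R2 from path(b,b), edge(b,f)
round 2: derive path(f,c) via R2 from path(f,f), edge(f,c)
round 2: derive path(h,d) via R2 from path(h,b), edge(b,d)
round 2: derive path(h,f) via R2 from path(h,b), edge(b,f)
round 2: derive path(i,d) via R2 from path(i,b), edge(b,d)
round 2: derive path(i,f) via R2 from path(i,b), edge(b,f)
round 2: derive path(j,d) via R2 from path(j,b), edge(b,d)
round 2: derive path(j,f) via R2 from path(j,b), edge(b,f)
round 3: derive path(b,c) via R2 from path(b,f), edge(f,c)
round 3: derive path(b,h) via R2 from path(b,f), edge(f,h)
round 3: derive path(f,b) via R2 from path(f,c), edge(c,b)
round 3: derive path(h,h) via R2 from path(h,f), edge(f,h)
round 3: derive path(i,h) via R2 from path(i,f), edge(f,h)
round 3: derive path(j,c) via R2 from path(j,f), edge(f,c)

path(b,a)
path(b,b)
path(b,c)
path(b,d)
path(b,f)
path(b,h)
path(b,j)
path(f,b)
path(f,c)
path(f,d)
path(f,f)
path(f,h)
path(h,b)
path(h,c)
path(h,d)
path(h,f)
path(h,h)
path(i,b)
path(i,c)
path(i,d)
path(i,f)
path(i,h)
path(j,b)
path(j,c)
path(j,d)
path(j,f)
path(j,h)
path(j,i)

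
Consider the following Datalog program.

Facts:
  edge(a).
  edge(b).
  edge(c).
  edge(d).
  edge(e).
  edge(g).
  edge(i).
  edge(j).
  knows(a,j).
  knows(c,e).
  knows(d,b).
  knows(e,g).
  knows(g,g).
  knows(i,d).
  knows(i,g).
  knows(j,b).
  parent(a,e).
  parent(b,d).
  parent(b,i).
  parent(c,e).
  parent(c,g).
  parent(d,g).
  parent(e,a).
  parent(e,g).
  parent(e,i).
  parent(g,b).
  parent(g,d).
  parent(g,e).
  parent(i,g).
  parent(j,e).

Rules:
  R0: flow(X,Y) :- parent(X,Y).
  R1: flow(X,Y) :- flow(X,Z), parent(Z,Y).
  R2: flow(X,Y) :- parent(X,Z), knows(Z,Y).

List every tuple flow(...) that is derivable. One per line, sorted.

round 1: derive flow(a,e) via R0 from parent(a,e)
round 1: derive flow(b,d) via R0 from parent(b,d)
round 1: derive flow(b,i) via R0 from parent(b,i)
round 1: derive flow(c,e) via R0 from parent(c,e)
round 1: derive flow(c,g) via R0 from parent(c,g)
round 1: derive flow(d,g) via R0 from parent(d,g)
round 1: derive flow(e,a) via R0 from parent(e,a)
round 1: derive flow(e,g) via R0 from parent(e,g)
round 1: derive flow(e,i) via R0 from parent(e,i)
round 1: derive flow(g,b) via R0 from parent(g,b)
round 1: derive flow(g,d) via R0 from parent(g,d)
round 1: derive flow(g,e) via R0 from parent(g,e)
round 1: derive flow(i,g) via R0 from parent(i,g)
round 1: derive flow(j,e) via R0 from parent(j,e)
round 1: derive flow(a,g) via R2 from parent(a,e), knows(e,g)
round 1: derive flow(b,b) via R2 from parent(b,d), knows(d,b)
round 1: derive flow(b,g) via R2 from parent(b,i), knows(i,g)
round 1: derive flow(e,d) via R2 from parent(e,i), knows(i,d)
round 1: derive flow(e,j) via R2 from parent(e,a), knows(a,j)
round 1: derive flow(g,g) via R2 from parent(g,e), knows(e,g)
round 1: derive flow(j,g) via R2 from parent(j,e), knows(e,g)
round 2: derive flow(a,a) via R1 from flow(a,e), parent(e,a)
round 2: derive flow(a,b) via R1 from flow(a,g), parent(g,b)
round 2: derive flow(a,d) via R1 from flow(a,g), parent(g,d)
round 2: derive flow(a,i) via R1 from flow(a,e), parent(e,i)
round 2: derive flow(b,e) via R1 from flow(b,g), parent(g,e)
round 2: derive flow(c,a) via R1 from flow(c,e), parent(e,a)
round 2: derive flow(c,b) via R1 from flow(c,g), parent(g,b)
round 2: derive flow(c,d) via R1 from flow(c,g), parent(g,d)
round 2: derive flow(c,i) via R1 from flow(c,e), parent(e,i)
round 2: derive flow(d,b) via R1 from flow(d,g), parent(g,b)
round 2: derive flow(d,d) via R1 from flow(d,g), parent(g,d)
round 2: derive flow(d,e) via R1 from flow(d,g), parent(g,e)
round 2: derive flow(e,b) via R1 from flow(e,g), parent(g,b)
round 2: derive flow(e,e) via R1 from flow(e,a), parent(a,e)
round 2: derive flow(g,a) via R1 from flow(g,e), parent(e,a)
round 2: derive flow(g,i) via R1 from flow(g,b), parent(b,i)
round 2: derive flow(i,b) via R1 from flow(i,g), parent(g,b)
round 2: derive flow(i,d) via R1 from flow(i,g), parent(g,d)
round 2: derive flow(i,e) via R1 from flow(i,g), parent(g,e)
round 2: derive flow(j,a) via R1 from flow(j,e), parent(e,a)
round 2: derive flow(j,b) via R1 from flow(j,g), parent(g,b)
round 2: derive flow(j,d) via R1 from flow(j,g), parent(g,d)
round 2: derive flow(j,i) via R1 from flow(j,e), parent(e,i)
round 3: derive flow(b,a) via R1 from flow(b,e), parent(e,a)
round 3: derive flow(d,a) via R1 from flow(d,e), parent(e,a)
round 3: derive flow(d,i) via R1 from flow(d,b), parent(b,i)
round 3: derive flow(i,a) via R1 from flow(i,e), parent(e,a)
round 3: derive flow(i,i) via R1 from flow(i,b), parent(b,i)

flow(a,a)
flow(a,b)
flow(a,d)
flow(a,e)
flow(a,g)
flow(a,i)
flow(b,a)
flow(b,b)
flow(b,d)
flow(b,e)
flow(b,g)
flow(b,i)
flow(c,a)
flow(c,b)
flow(c,d)
flow(c,e)
flow(c,g)
flow(c,i)
flow(d,a)
flow(d,b)
flow(d,d)
flow(d,e)
flow(d,g)
flow(d,i)
flow(e,a)
flow(e,b)
flow(e,d)
flow(e,e)
flow(e,g)
flow(e,i)
flow(e,j)
flow(g,a)
flow(g,b)
flow(g,d)
flow(g,e)
flow(g,g)
flow(g,i)
flow(i,a)
flow(i,b)
flow(i,d)
flow(i,e)
flow(i,g)
flow(i,i)
flow(j,a)
flow(j,b)
flow(j,d)
flow(j,e)
flow(j,g)
flow(j,i)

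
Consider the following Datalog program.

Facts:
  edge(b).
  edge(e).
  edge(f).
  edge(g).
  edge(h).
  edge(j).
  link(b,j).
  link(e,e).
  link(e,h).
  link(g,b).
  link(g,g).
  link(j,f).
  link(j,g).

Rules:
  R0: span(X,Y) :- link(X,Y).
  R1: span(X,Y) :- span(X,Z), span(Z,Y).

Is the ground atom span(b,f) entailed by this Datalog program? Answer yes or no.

yes

round 1: derive span(b,j) via R0 from link(b,j)
round 1: derive span(e,e) via R0 from link(e,e)
round 1: derive span(e,h) via R0 from link(e,h)
round 1: derive span(g,b) via R0 from link(g,b)
round 1: derive span(g,g) via R0 from link(g,g)
round 1: derive span(j,f) via R0 from link(j,f)
round 1: derive span(j,g) via R0 from link(j,g)
round 2: derive span(b,f) via R1 from span(b,j), span(j,f)
round 2: derive span(b,g) via R1 from span(b,j), span(j,g)
round 2: derive span(g,j) via R1 from span(g,b), span(b,j)
round 2: derive span(j,b) via R1 from span(j,g), span(g,b)
round 3: derive span(b,b) via R1 from span(b,g), span(g,b)
round 3: derive span(g,f) via R1 from span(g,b), span(b,f)
round 3: derive span(j,j) via R1 from span(j,b), span(b,j)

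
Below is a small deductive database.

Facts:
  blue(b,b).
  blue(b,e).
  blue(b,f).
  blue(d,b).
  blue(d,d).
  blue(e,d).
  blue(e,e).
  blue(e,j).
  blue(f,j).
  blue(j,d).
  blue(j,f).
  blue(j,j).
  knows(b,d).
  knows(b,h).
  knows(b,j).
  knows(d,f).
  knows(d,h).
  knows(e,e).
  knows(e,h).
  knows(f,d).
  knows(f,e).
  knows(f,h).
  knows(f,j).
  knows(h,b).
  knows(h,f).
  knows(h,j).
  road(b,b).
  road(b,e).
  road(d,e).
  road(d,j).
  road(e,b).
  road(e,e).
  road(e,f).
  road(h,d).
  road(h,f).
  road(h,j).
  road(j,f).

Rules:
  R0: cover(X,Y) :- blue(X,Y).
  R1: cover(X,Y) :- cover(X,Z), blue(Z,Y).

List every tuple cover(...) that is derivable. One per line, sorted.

cover(b,b)
cover(b,d)
cover(b,e)
cover(b,f)
cover(b,j)
cover(d,b)
cover(d,d)
cover(d,e)
cover(d,f)
cover(d,j)
cover(e,b)
cover(e,d)
cover(e,e)
cover(e,f)
cover(e,j)
cover(f,b)
cover(f,d)
cover(f,e)
cover(f,f)
cover(f,j)
cover(j,b)
cover(j,d)
cover(j,e)
cover(j,f)
cover(j,j)

round 1: derive cover(b,b) via R0 from blue(b,b)
round 1: derive cover(b,e) via R0 from blue(b,e)
round 1: derive cover(b,f) via R0 from blue(b,f)
round 1: derive cover(d,b) via R0 from blue(d,b)
round 1: derive cover(d,d) via R0 from blue(d,d)
round 1: derive cover(e,d) via R0 from blue(e,d)
round 1: derive cover(e,e) via R0 from blue(e,e)
round 1: derive cover(e,j) via R0 from blue(e,j)
round 1: derive cover(f,j) via R0 from blue(f,j)
round 1: derive cover(j,d) via R0 from blue(j,d)
round 1: derive cover(j,f) via R0 from blue(j,f)
round 1: derive cover(j,j) via R0 from blue(j,j)
round 2: derive cover(b,d) via R1 from cover(b,e), blue(e,d)
round 2: derive cover(b,j) via R1 from cover(b,e), blue(e,j)
round 2: derive cover(d,e) via R1 from cover(d,b), blue(b,e)
round 2: derive cover(d,f) via R1 from cover(d,b), blue(b,f)
round 2: derive cover(e,b) via R1 from cover(e,d), blue(d,b)
round 2: derive cover(e,f) via R1 from cover(e,j), blue(j,f)
round 2: derive cover(f,d) via R1 from cover(f,j), blue(j,d)
round 2: derive cover(f,f) via R1 from cover(f,j), blue(j,f)
round 2: derive cover(j,b) via R1 from cover(j,d), blue(d,b)
round 3: derive cover(d,j) via R1 from cover(d,e), blue(e,j)
round 3: derive cover(f,b) via R1 from cover(f,d), blue(d,b)
round 3: derive cover(j,e) via R1 from cover(j,b), blue(b,e)
round 4: derive cover(f,e) via R1 from cover(f,b), blue(b,e)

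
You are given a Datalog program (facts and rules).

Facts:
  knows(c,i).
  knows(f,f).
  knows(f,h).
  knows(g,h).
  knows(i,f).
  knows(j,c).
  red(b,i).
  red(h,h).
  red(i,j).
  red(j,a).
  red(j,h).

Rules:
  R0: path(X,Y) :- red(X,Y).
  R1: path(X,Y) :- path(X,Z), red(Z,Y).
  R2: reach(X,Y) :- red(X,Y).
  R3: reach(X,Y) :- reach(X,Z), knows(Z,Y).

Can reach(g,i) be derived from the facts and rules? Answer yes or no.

no

round 1: derive reach(b,i) via R2 from red(b,i)
round 1: derive reach(h,h) via R2 from red(h,h)
round 1: derive reach(i,j) via R2 from red(i,j)
round 1: derive reach(j,a) via R2 from red(j,a)
round 1: derive reach(j,h) via R2 from red(j,h)
round 2: derive reach(b,f) via R3 from reach(b,i), knows(i,f)
round 2: derive reach(i,c) via R3 from reach(i,j), knows(j,c)
round 3: derive reach(b,h) via R3 from reach(b,f), knows(f,h)
round 3: derive reach(i,i) via R3 from reach(i,c), knows(c,i)
round 4: derive reach(i,f) via R3 from reach(i,i), knows(i,f)
round 5: derive reach(i,h) via R3 from reach(i,f), knows(f,h)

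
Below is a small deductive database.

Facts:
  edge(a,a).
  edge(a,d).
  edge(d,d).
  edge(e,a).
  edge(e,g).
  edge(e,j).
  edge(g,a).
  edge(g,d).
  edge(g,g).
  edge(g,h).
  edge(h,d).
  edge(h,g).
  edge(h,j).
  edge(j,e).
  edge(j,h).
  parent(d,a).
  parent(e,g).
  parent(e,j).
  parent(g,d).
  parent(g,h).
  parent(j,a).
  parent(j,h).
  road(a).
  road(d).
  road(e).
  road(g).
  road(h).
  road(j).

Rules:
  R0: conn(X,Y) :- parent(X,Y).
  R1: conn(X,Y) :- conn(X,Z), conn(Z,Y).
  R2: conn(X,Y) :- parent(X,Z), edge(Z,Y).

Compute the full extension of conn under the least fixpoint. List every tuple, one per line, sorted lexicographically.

round 1: derive conn(d,a) via R0 from parent(d,a)
round 1: derive conn(e,g) via R0 from parent(e,g)
round 1: derive conn(e,j) via R0 from parent(e,j)
round 1: derive conn(g,d) via R0 from parent(g,d)
round 1: derive conn(g,h) via R0 from parent(g,h)
round 1: derive conn(j,a) via R0 from parent(j,a)
round 1: derive conn(j,h) via R0 from parent(j,h)
round 1: derive conn(d,d) via R2 from parent(d,a), edge(a,d)
round 1: derive conn(e,a) via R2 from parent(e,g), edge(g,a)
round 1: derive conn(e,d) via R2 from parent(e,g), edge(g,d)
round 1: derive conn(e,e) via R2 from parent(e,j), edge(j,e)
round 1: derive conn(e,h) via R2 from parent(e,g), edge(g,h)
round 1: derive conn(g,g) via R2 from parent(g,h), edge(h,g)
round 1: derive conn(g,j) via R2 from parent(g,h), edge(h,j)
round 1: derive conn(j,d) via R2 from parent(j,a), edge(a,d)
round 1: derive conn(j,g) via R2 from parent(j,h), edge(h,g)
round 1: derive conn(j,j) via R2 from parent(j,h), edge(h,j)
round 2: derive conn(g,a) via R1 from conn(g,d), conn(d,a)

conn(d,a)
conn(d,d)
conn(e,a)
conn(e,d)
conn(e,e)
conn(e,g)
conn(e,h)
conn(e,j)
conn(g,a)
conn(g,d)
conn(g,g)
conn(g,h)
conn(g,j)
conn(j,a)
conn(j,d)
conn(j,g)
conn(j,h)
conn(j,j)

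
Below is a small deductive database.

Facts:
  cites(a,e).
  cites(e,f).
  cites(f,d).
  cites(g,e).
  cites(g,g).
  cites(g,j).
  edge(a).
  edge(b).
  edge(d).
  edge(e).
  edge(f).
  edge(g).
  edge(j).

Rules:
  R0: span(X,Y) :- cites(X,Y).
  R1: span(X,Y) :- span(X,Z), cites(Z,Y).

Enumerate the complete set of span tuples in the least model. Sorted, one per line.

span(a,d)
span(a,e)
span(a,f)
span(e,d)
span(e,f)
span(f,d)
span(g,d)
span(g,e)
span(g,f)
span(g,g)
span(g,j)

round 1: derive span(a,e) via R0 from cites(a,e)
round 1: derive span(e,f) via R0 from cites(e,f)
round 1: derive span(f,d) via R0 from cites(f,d)
round 1: derive span(g,e) via R0 from cites(g,e)
round 1: derive span(g,g) via R0 from cites(g,g)
round 1: derive span(g,j) via R0 from cites(g,j)
round 2: derive span(a,f) via R1 from span(a,e), cites(e,f)
round 2: derive span(e,d) via R1 from span(e,f), cites(f,d)
round 2: derive span(g,f) via R1 from span(g,e), cites(e,f)
round 3: derive span(a,d) via R1 from span(a,f), cites(f,d)
round 3: derive span(g,d) via R1 from span(g,f), cites(f,d)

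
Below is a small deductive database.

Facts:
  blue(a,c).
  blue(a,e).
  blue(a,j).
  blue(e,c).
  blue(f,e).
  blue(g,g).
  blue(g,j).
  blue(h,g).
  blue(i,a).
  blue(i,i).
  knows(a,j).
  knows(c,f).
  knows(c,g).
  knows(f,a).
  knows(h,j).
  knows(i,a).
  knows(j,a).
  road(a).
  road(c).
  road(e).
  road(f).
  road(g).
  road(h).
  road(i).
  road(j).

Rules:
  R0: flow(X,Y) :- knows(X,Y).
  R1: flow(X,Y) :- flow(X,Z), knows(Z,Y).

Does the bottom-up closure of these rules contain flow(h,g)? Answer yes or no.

no

round 1: derive flow(a,j) via R0 from knows(a,j)
round 1: derive flow(c,f) via R0 from knows(c,f)
round 1: derive flow(c,g) via R0 from knows(c,g)
round 1: derive flow(f,a) via R0 from knows(f,a)
round 1: derive flow(h,j) via R0 from knows(h,j)
round 1: derive flow(i,a) via R0 from knows(i,a)
round 1: derive flow(j,a) via R0 from knows(j,a)
round 2: derive flow(a,a) via R1 from flow(a,j), knows(j,a)
round 2: derive flow(c,a) via R1 from flow(c,f), knows(f,a)
round 2: derive flow(f,j) via R1 from flow(f,a), knows(a,j)
round 2: derive flow(h,a) via R1 from flow(h,j), knows(j,a)
round 2: derive flow(i,j) via R1 from flow(i,a), knows(a,j)
round 2: derive flow(j,j) via R1 from flow(j,a), knows(a,j)
round 3: derive flow(c,j) via R1 from flow(c,a), knows(a,j)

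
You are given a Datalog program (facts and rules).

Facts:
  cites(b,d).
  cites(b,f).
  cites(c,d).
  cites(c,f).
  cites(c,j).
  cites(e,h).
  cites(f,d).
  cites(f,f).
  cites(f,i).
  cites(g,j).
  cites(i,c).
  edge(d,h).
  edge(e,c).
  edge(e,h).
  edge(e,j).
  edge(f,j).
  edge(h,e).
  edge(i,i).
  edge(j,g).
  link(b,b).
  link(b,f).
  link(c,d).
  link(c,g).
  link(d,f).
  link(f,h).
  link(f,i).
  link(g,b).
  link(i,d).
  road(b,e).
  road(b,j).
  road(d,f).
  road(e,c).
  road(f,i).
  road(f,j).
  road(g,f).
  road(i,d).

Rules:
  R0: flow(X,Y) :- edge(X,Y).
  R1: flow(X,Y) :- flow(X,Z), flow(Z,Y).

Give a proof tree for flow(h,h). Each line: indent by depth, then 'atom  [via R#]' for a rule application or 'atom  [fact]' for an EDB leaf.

round 1: derive flow(d,h) via R0 from edge(d,h)
round 1: derive flow(e,c) via R0 from edge(e,c)
round 1: derive flow(e,h) via R0 from edge(e,h)
round 1: derive flow(e,j) via R0 from edge(e,j)
round 1: derive flow(f,j) via R0 from edge(f,j)
round 1: derive flow(h,e) via R0 from edge(h,e)
round 1: derive flow(i,i) via R0 from edge(i,i)
round 1: derive flow(j,g) via R0 from edge(j,g)
round 2: derive flow(d,e) via R1 from flow(d,h), flow(h,e)
round 2: derive flow(e,e) via R1 from flow(e,h), flow(h,e)
round 2: derive flow(e,g) via R1 from flow(e,j), flow(j,g)
round 2: derive flow(f,g) via R1 from flow(f,j), flow(j,g)
round 2: derive flow(h,c) via R1 from flow(h,e), flow(e,c)
round 2: derive flow(h,h) via R1 from flow(h,e), flow(e,h)
round 2: derive flow(h,j) via R1 from flow(h,e), flow(e,j)
round 3: derive flow(d,c) via R1 from flow(d,e), flow(e,c)
round 3: derive flow(d,g) via R1 from flow(d,e), flow(e,g)
round 3: derive flow(d,j) via R1 from flow(d,e), flow(e,j)
round 3: derive flow(h,g) via R1 from flow(h,e), flow(e,g)

flow(h,h)  [via R1]
  flow(h,e)  [via R0]
    edge(h,e)  [fact]
  flow(e,h)  [via R0]
    edge(e,h)  [fact]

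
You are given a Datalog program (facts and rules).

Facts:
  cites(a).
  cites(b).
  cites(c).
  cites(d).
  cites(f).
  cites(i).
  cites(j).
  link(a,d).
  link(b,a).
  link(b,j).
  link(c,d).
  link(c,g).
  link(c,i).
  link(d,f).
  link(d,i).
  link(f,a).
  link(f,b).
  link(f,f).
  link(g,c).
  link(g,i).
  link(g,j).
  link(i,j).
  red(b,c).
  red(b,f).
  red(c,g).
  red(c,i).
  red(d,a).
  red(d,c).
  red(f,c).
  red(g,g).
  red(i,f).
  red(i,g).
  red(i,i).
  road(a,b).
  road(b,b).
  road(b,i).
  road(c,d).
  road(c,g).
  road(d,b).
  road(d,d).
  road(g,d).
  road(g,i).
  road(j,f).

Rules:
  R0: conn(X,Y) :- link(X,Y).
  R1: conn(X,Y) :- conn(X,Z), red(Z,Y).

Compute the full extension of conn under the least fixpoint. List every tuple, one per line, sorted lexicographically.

round 1: derive conn(a,d) via R0 from link(a,d)
round 1: derive conn(b,a) via R0 from link(b,a)
round 1: derive conn(b,j) via R0 from link(b,j)
round 1: derive conn(c,d) via R0 from link(c,d)
round 1: derive conn(c,g) via R0 from link(c,g)
round 1: derive conn(c,i) via R0 from link(c,i)
round 1: derive conn(d,f) via R0 from link(d,f)
round 1: derive conn(d,i) via R0 from link(d,i)
round 1: derive conn(f,a) via R0 from link(f,a)
round 1: derive conn(f,b) via R0 from link(f,b)
round 1: derive conn(f,f) via R0 from link(f,f)
round 1: derive conn(g,c) via R0 from link(g,c)
round 1: derive conn(g,i) via R0 from link(g,i)
round 1: derive conn(g,j) via R0 from link(g,j)
round 1: derive conn(i,j) via R0 from link(i,j)
round 2: derive conn(a,a) via R1 from conn(a,d), red(d,a)
round 2: derive conn(a,c) via R1 from conn(a,d), red(d,c)
round 2: derive conn(c,a) via R1 from conn(c,d), red(d,a)
round 2: derive conn(c,c) via R1 from conn(c,d), red(d,c)
round 2: derive conn(c,f) via R1 from conn(c,i), red(i,f)
round 2: derive conn(d,c) via R1 from conn(d,f), red(f,c)
round 2: derive conn(d,g) via R1 from conn(d,i), red(i,g)
round 2: derive conn(f,c) via R1 from conn(f,b), red(b,c)
round 2: derive conn(g,f) via R1 from conn(g,i), red(i,f)
round 2: derive conn(g,g) via R1 from conn(g,c), red(c,g)
round 3: derive conn(a,g) via R1 from conn(a,c), red(c,g)
round 3: derive conn(a,i) via R1 from conn(a,c), red(c,i)
round 3: derive conn(f,g) via R1 from conn(f,c), red(c,g)
round 3: derive conn(f,i) via R1 from conn(f,c), red(c,i)
round 4: derive conn(a,f) via R1 from conn(a,i), red(i,f)

conn(a,a)
conn(a,c)
conn(a,d)
conn(a,f)
conn(a,g)
conn(a,i)
conn(b,a)
conn(b,j)
conn(c,a)
conn(c,c)
conn(c,d)
conn(c,f)
conn(c,g)
conn(c,i)
conn(d,c)
conn(d,f)
conn(d,g)
conn(d,i)
conn(f,a)
conn(f,b)
conn(f,c)
conn(f,f)
conn(f,g)
conn(f,i)
conn(g,c)
conn(g,f)
conn(g,g)
conn(g,i)
conn(g,j)
conn(i,j)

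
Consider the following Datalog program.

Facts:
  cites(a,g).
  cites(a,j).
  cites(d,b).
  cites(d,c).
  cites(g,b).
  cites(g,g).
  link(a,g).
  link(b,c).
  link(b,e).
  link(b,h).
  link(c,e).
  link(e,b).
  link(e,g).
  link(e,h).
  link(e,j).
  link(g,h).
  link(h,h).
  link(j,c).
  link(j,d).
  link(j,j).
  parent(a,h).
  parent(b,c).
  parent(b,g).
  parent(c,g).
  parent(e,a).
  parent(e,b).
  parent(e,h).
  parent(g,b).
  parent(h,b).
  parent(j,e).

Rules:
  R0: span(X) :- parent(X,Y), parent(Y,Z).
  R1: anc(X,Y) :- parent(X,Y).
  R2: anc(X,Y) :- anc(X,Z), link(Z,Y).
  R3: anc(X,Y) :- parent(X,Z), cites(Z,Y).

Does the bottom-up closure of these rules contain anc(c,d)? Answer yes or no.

yes

round 1: derive anc(a,h) via R1 from parent(a,h)
round 1: derive anc(b,c) via R1 from parent(b,c)
round 1: derive anc(b,g) via R1 from parent(b,g)
round 1: derive anc(c,g) via R1 from parent(c,g)
round 1: derive anc(e,a) via R1 from parent(e,a)
round 1: derive anc(e,b) via R1 from parent(e,b)
round 1: derive anc(e,h) via R1 from parent(e,h)
round 1: derive anc(g,b) via R1 from parent(g,b)
round 1: derive anc(h,b) via R1 from parent(h,b)
round 1: derive anc(j,e) via R1 from parent(j,e)
round 1: derive anc(b,b) via R3 from parent(b,g), cites(g,b)
round 1: derive anc(c,b) via R3 from parent(c,g), cites(g,b)
round 1: derive anc(e,g) via R3 from parent(e,a), cites(a,g)
round 1: derive anc(e,j) via R3 from parent(e,a), cites(a,j)
round 2: derive anc(b,e) via R2 from anc(b,b), link(b,e)
round 2: derive anc(b,h) via R2 from anc(b,b), link(b,h)
round 2: derive anc(c,c) via R2 from anc(c,b), link(b,c)
round 2: derive anc(c,e) via R2 from anc(c,b), link(b,e)
round 2: derive anc(c,h) via R2 from anc(c,b), link(b,h)
round 2: derive anc(e,c) via R2 from anc(e,b), link(b,c)
round 2: derive anc(e,d) via R2 from anc(e,j), link(j,d)
round 2: derive anc(e,e) via R2 from anc(e,b), link(b,e)
round 2: derive anc(g,c) via R2 from anc(g,b), link(b,c)
round 2: derive anc(g,e) via R2 from anc(g,b), link(b,e)
round 2: derive anc(g,h) via R2 from anc(g,b), link(b,h)
round 2: derive anc(h,c) via R2 from anc(h,b), link(b,c)
round 2: derive anc(h,e) via R2 from anc(h,b), link(b,e)
round 2: derive anc(h,h) via R2 from anc(h,b), link(b,h)
round 2: derive anc(j,b) via R2 from anc(j,e), link(e,b)
round 2: derive anc(j,g) via R2 from anc(j,e), link(e,g)
round 2: derive anc(j,h) via R2 from anc(j,e), link(e,h)
round 2: derive anc(j,j) via R2 from anc(j,e), link(e,j)
round 3: derive anc(b,j) via R2 from anc(b,e), link(e,j)
round 3: derive anc(c,j) via R2 from anc(c,e), link(e,j)
round 3: derive anc(g,g) via R2 from anc(g,e), link(e,g)
round 3: derive anc(g,j) via R2 from anc(g,e), link(e,j)
round 3: derive anc(h,g) via R2 from anc(h,e), link(e,g)
round 3: derive anc(h,j) via R2 from anc(h,e), link(e,j)
round 3: derive anc(j,c) via R2 from anc(j,b), link(b,c)
round 3: derive anc(j,d) via R2 from anc(j,j), link(j,d)
round 4: derive anc(b,d) via R2 from anc(b,j), link(j,d)
round 4: derive anc(c,d) via R2 from anc(c,j), link(j,d)
round 4: derive anc(g,d) via R2 from anc(g,j), link(j,d)
round 4: derive anc(h,d) via R2 from anc(h,j), link(j,d)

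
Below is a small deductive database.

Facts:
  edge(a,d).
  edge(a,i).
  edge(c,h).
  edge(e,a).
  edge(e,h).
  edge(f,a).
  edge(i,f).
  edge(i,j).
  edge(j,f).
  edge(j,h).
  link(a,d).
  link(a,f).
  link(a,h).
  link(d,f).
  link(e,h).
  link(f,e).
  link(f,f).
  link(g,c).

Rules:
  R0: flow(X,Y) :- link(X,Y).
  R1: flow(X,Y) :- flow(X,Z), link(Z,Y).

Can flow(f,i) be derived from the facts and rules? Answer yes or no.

no

round 1: derive flow(a,d) via R0 from link(a,d)
round 1: derive flow(a,f) via R0 from link(a,f)
round 1: derive flow(a,h) via R0 from link(a,h)
round 1: derive flow(d,f) via R0 from link(d,f)
round 1: derive flow(e,h) via R0 from link(e,h)
round 1: derive flow(f,e) via R0 from link(f,e)
round 1: derive flow(f,f) via R0 from link(f,f)
round 1: derive flow(g,c) via R0 from link(g,c)
round 2: derive flow(a,e) via R1 from flow(a,f), link(f,e)
round 2: derive flow(d,e) via R1 from flow(d,f), link(f,e)
round 2: derive flow(f,h) via R1 from flow(f,e), link(e,h)
round 3: derive flow(d,h) via R1 from flow(d,e), link(e,h)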